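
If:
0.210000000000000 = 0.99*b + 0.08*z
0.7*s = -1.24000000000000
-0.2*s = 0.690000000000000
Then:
No Solution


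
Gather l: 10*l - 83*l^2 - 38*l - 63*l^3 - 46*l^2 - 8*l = -63*l^3 - 129*l^2 - 36*l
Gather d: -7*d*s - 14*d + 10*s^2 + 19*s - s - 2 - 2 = d*(-7*s - 14) + 10*s^2 + 18*s - 4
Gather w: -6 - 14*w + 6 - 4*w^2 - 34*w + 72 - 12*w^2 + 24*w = -16*w^2 - 24*w + 72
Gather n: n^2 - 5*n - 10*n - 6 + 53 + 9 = n^2 - 15*n + 56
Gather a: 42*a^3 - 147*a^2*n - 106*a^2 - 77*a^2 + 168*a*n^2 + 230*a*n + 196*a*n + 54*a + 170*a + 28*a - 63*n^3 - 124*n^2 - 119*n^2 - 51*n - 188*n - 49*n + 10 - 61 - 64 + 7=42*a^3 + a^2*(-147*n - 183) + a*(168*n^2 + 426*n + 252) - 63*n^3 - 243*n^2 - 288*n - 108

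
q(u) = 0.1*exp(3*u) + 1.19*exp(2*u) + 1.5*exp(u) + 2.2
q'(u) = 0.3*exp(3*u) + 2.38*exp(2*u) + 1.5*exp(u)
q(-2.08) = 2.41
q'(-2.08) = 0.23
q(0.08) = 5.35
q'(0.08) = 4.80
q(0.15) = 5.71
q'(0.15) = 5.43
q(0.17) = 5.82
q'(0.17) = 5.62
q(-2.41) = 2.34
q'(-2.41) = 0.15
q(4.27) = 42782.52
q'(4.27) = 122039.14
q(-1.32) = 2.69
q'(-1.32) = 0.58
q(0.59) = 9.37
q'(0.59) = 12.21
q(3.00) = 1322.72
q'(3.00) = 3421.21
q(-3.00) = 2.28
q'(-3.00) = 0.08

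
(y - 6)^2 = y^2 - 12*y + 36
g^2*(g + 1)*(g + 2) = g^4 + 3*g^3 + 2*g^2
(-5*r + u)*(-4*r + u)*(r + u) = 20*r^3 + 11*r^2*u - 8*r*u^2 + u^3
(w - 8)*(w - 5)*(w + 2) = w^3 - 11*w^2 + 14*w + 80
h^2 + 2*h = h*(h + 2)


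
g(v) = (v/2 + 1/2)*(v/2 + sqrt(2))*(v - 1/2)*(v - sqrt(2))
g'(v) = (v/2 + 1/2)*(v/2 + sqrt(2))*(v - 1/2) + (v/2 + 1/2)*(v/2 + sqrt(2))*(v - sqrt(2)) + (v/2 + 1/2)*(v - 1/2)*(v - sqrt(2))/2 + (v/2 + sqrt(2))*(v - 1/2)*(v - sqrt(2))/2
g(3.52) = 45.62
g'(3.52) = 54.05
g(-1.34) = -0.64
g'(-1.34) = 2.04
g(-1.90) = -1.66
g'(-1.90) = 1.25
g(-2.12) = -1.84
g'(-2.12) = 0.27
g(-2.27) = -1.81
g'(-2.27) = -0.67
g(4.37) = 110.54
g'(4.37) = 101.91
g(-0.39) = 0.60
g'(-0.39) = 0.22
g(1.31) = -0.20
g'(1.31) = 1.55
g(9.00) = 1906.72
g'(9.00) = 827.54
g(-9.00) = 1221.17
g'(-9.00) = -596.32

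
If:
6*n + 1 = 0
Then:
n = -1/6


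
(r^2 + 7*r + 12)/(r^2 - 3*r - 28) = (r + 3)/(r - 7)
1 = 1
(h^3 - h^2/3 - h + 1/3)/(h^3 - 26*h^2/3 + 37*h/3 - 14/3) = (3*h^2 + 2*h - 1)/(3*h^2 - 23*h + 14)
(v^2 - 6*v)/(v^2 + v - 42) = v/(v + 7)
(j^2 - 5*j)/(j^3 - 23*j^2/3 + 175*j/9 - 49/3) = 9*j*(j - 5)/(9*j^3 - 69*j^2 + 175*j - 147)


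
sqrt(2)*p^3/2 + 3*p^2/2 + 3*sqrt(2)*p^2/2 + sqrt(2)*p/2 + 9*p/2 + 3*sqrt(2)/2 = (p + 3)*(p + sqrt(2))*(sqrt(2)*p/2 + 1/2)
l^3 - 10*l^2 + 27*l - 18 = (l - 6)*(l - 3)*(l - 1)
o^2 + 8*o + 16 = (o + 4)^2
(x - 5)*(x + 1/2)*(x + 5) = x^3 + x^2/2 - 25*x - 25/2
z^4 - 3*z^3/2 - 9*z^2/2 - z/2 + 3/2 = (z - 3)*(z - 1/2)*(z + 1)^2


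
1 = 1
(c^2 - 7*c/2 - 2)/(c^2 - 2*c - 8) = (c + 1/2)/(c + 2)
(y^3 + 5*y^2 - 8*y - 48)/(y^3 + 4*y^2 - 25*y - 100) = (y^2 + y - 12)/(y^2 - 25)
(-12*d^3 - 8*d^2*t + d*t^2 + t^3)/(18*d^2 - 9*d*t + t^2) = (4*d^2 + 4*d*t + t^2)/(-6*d + t)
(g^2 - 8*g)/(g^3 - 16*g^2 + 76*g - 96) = g/(g^2 - 8*g + 12)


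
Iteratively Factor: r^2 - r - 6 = (r + 2)*(r - 3)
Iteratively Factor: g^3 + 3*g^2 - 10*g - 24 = (g - 3)*(g^2 + 6*g + 8) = (g - 3)*(g + 4)*(g + 2)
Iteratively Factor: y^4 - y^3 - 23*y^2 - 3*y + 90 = (y - 2)*(y^3 + y^2 - 21*y - 45) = (y - 5)*(y - 2)*(y^2 + 6*y + 9) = (y - 5)*(y - 2)*(y + 3)*(y + 3)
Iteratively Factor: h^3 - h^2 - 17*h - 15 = (h - 5)*(h^2 + 4*h + 3) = (h - 5)*(h + 3)*(h + 1)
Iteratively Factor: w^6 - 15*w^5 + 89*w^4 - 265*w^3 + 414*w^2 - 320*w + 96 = (w - 1)*(w^5 - 14*w^4 + 75*w^3 - 190*w^2 + 224*w - 96) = (w - 4)*(w - 1)*(w^4 - 10*w^3 + 35*w^2 - 50*w + 24) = (w - 4)*(w - 2)*(w - 1)*(w^3 - 8*w^2 + 19*w - 12) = (w - 4)^2*(w - 2)*(w - 1)*(w^2 - 4*w + 3) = (w - 4)^2*(w - 3)*(w - 2)*(w - 1)*(w - 1)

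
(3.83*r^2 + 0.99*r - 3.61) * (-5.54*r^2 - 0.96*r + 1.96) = -21.2182*r^4 - 9.1614*r^3 + 26.5558*r^2 + 5.406*r - 7.0756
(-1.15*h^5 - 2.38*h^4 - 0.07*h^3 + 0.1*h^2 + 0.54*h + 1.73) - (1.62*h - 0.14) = -1.15*h^5 - 2.38*h^4 - 0.07*h^3 + 0.1*h^2 - 1.08*h + 1.87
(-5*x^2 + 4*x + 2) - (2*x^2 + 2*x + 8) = -7*x^2 + 2*x - 6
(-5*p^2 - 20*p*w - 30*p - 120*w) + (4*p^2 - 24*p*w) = -p^2 - 44*p*w - 30*p - 120*w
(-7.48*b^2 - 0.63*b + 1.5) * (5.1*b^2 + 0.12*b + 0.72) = -38.148*b^4 - 4.1106*b^3 + 2.1888*b^2 - 0.2736*b + 1.08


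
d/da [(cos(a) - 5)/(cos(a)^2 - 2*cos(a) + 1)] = (cos(a) - 9)*sin(a)/(cos(a) - 1)^3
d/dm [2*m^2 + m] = 4*m + 1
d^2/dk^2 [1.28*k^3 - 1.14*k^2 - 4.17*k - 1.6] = 7.68*k - 2.28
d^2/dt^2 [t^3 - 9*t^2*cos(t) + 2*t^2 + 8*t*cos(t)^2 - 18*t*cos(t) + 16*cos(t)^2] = 9*t^2*cos(t) + 36*t*sin(t) + 18*t*cos(t) - 16*t*cos(2*t) + 6*t + 36*sin(t) - 16*sin(2*t) - 18*cos(t) - 32*cos(2*t) + 4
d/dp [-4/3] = 0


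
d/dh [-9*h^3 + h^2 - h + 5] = -27*h^2 + 2*h - 1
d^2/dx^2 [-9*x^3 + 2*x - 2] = -54*x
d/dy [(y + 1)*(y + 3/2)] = 2*y + 5/2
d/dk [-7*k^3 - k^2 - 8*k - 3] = -21*k^2 - 2*k - 8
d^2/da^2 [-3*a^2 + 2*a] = -6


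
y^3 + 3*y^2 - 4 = (y - 1)*(y + 2)^2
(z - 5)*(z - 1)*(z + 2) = z^3 - 4*z^2 - 7*z + 10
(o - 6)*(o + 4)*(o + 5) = o^3 + 3*o^2 - 34*o - 120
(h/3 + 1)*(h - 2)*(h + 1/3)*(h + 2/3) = h^4/3 + 2*h^3/3 - 43*h^2/27 - 52*h/27 - 4/9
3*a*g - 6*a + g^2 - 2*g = (3*a + g)*(g - 2)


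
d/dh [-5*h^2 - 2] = -10*h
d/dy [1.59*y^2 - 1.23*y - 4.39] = 3.18*y - 1.23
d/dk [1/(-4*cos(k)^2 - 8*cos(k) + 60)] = -(cos(k) + 1)*sin(k)/(2*(cos(k)^2 + 2*cos(k) - 15)^2)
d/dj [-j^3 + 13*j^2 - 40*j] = -3*j^2 + 26*j - 40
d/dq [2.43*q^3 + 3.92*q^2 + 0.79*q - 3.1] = 7.29*q^2 + 7.84*q + 0.79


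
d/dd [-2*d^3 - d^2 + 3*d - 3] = -6*d^2 - 2*d + 3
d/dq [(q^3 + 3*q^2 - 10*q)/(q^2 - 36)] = (q^4 - 98*q^2 - 216*q + 360)/(q^4 - 72*q^2 + 1296)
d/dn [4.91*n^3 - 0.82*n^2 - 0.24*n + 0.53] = 14.73*n^2 - 1.64*n - 0.24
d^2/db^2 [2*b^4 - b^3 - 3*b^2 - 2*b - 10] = 24*b^2 - 6*b - 6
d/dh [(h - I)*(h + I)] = 2*h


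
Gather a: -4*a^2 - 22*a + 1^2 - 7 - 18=-4*a^2 - 22*a - 24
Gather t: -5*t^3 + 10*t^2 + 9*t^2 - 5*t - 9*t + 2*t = -5*t^3 + 19*t^2 - 12*t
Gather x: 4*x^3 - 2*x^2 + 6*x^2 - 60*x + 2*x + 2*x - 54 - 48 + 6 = 4*x^3 + 4*x^2 - 56*x - 96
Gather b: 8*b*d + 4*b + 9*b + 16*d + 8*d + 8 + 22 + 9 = b*(8*d + 13) + 24*d + 39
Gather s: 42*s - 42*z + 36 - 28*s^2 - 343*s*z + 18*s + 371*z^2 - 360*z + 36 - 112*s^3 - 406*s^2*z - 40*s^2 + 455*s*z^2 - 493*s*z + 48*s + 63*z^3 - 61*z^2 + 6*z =-112*s^3 + s^2*(-406*z - 68) + s*(455*z^2 - 836*z + 108) + 63*z^3 + 310*z^2 - 396*z + 72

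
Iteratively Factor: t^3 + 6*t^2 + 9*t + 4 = (t + 1)*(t^2 + 5*t + 4) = (t + 1)*(t + 4)*(t + 1)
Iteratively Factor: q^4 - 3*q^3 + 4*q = (q)*(q^3 - 3*q^2 + 4) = q*(q + 1)*(q^2 - 4*q + 4) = q*(q - 2)*(q + 1)*(q - 2)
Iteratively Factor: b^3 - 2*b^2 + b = (b - 1)*(b^2 - b) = b*(b - 1)*(b - 1)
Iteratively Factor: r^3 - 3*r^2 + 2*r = (r - 2)*(r^2 - r) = r*(r - 2)*(r - 1)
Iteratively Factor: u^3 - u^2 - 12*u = (u + 3)*(u^2 - 4*u) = (u - 4)*(u + 3)*(u)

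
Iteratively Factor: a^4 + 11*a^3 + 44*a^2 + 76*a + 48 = (a + 2)*(a^3 + 9*a^2 + 26*a + 24) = (a + 2)*(a + 3)*(a^2 + 6*a + 8) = (a + 2)*(a + 3)*(a + 4)*(a + 2)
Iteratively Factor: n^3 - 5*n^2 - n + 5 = (n + 1)*(n^2 - 6*n + 5) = (n - 5)*(n + 1)*(n - 1)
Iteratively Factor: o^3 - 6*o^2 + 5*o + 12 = (o - 3)*(o^2 - 3*o - 4) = (o - 4)*(o - 3)*(o + 1)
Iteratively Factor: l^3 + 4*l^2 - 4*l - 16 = (l + 4)*(l^2 - 4) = (l - 2)*(l + 4)*(l + 2)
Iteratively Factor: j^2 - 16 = (j - 4)*(j + 4)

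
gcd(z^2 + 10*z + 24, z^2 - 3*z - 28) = z + 4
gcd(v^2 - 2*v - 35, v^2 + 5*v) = v + 5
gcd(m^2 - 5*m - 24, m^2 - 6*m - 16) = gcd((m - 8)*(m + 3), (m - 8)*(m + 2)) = m - 8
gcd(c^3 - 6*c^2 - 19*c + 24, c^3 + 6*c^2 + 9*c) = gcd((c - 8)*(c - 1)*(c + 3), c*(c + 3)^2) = c + 3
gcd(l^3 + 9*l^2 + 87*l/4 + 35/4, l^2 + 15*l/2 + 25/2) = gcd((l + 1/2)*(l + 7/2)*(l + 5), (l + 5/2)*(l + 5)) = l + 5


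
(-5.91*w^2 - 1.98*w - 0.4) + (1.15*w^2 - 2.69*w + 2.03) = -4.76*w^2 - 4.67*w + 1.63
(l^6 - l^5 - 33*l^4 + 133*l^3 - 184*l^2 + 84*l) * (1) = l^6 - l^5 - 33*l^4 + 133*l^3 - 184*l^2 + 84*l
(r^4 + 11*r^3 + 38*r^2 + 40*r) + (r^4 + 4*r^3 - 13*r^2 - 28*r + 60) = 2*r^4 + 15*r^3 + 25*r^2 + 12*r + 60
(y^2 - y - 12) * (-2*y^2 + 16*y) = -2*y^4 + 18*y^3 + 8*y^2 - 192*y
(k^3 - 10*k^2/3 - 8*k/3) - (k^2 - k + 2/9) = k^3 - 13*k^2/3 - 5*k/3 - 2/9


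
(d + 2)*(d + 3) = d^2 + 5*d + 6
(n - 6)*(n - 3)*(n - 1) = n^3 - 10*n^2 + 27*n - 18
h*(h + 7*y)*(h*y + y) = h^3*y + 7*h^2*y^2 + h^2*y + 7*h*y^2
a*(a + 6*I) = a^2 + 6*I*a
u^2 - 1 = (u - 1)*(u + 1)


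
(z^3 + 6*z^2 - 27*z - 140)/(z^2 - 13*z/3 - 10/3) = 3*(z^2 + 11*z + 28)/(3*z + 2)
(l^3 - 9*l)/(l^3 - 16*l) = (l^2 - 9)/(l^2 - 16)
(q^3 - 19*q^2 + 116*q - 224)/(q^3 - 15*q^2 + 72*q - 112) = (q - 8)/(q - 4)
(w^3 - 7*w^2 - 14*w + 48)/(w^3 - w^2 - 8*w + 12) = (w - 8)/(w - 2)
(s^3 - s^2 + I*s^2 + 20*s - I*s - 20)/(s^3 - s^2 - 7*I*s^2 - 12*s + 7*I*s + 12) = (s + 5*I)/(s - 3*I)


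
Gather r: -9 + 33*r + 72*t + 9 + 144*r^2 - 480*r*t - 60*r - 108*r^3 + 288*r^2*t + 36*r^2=-108*r^3 + r^2*(288*t + 180) + r*(-480*t - 27) + 72*t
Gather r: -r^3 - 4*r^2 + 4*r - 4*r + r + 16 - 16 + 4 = -r^3 - 4*r^2 + r + 4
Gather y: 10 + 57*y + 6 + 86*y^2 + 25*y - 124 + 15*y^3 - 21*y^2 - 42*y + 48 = 15*y^3 + 65*y^2 + 40*y - 60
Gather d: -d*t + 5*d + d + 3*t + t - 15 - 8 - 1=d*(6 - t) + 4*t - 24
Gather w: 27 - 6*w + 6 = 33 - 6*w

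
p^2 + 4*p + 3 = (p + 1)*(p + 3)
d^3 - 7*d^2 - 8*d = d*(d - 8)*(d + 1)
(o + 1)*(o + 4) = o^2 + 5*o + 4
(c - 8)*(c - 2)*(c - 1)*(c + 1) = c^4 - 10*c^3 + 15*c^2 + 10*c - 16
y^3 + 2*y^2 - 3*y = y*(y - 1)*(y + 3)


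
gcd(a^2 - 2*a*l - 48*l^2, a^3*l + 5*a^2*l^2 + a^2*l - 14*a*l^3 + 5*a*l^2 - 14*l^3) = 1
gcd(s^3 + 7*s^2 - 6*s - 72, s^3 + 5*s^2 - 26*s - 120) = s^2 + 10*s + 24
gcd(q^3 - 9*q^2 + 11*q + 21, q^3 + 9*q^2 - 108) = q - 3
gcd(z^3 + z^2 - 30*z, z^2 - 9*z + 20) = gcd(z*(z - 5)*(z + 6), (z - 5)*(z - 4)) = z - 5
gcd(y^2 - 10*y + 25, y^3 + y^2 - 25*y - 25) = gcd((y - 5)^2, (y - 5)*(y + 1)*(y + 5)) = y - 5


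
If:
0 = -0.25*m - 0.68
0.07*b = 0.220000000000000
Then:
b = 3.14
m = -2.72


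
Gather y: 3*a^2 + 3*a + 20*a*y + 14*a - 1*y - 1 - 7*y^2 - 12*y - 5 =3*a^2 + 17*a - 7*y^2 + y*(20*a - 13) - 6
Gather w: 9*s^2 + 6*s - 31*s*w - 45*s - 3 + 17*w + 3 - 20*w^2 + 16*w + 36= 9*s^2 - 39*s - 20*w^2 + w*(33 - 31*s) + 36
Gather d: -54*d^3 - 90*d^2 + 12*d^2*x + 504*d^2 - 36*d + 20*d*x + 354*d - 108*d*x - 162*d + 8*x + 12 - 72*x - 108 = -54*d^3 + d^2*(12*x + 414) + d*(156 - 88*x) - 64*x - 96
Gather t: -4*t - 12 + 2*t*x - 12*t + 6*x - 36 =t*(2*x - 16) + 6*x - 48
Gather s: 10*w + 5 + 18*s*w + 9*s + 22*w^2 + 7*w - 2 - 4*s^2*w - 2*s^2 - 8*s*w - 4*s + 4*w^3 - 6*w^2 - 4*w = s^2*(-4*w - 2) + s*(10*w + 5) + 4*w^3 + 16*w^2 + 13*w + 3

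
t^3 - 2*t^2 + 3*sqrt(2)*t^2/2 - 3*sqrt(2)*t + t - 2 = (t - 2)*(t + sqrt(2)/2)*(t + sqrt(2))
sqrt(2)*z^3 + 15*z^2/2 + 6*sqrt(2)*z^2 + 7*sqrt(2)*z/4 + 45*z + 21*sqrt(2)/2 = (z + 6)*(z + 7*sqrt(2)/2)*(sqrt(2)*z + 1/2)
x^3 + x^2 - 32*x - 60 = (x - 6)*(x + 2)*(x + 5)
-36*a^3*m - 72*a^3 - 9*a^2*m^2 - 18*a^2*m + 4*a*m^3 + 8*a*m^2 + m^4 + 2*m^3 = (-3*a + m)*(3*a + m)*(4*a + m)*(m + 2)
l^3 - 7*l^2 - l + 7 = (l - 7)*(l - 1)*(l + 1)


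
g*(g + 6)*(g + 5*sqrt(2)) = g^3 + 6*g^2 + 5*sqrt(2)*g^2 + 30*sqrt(2)*g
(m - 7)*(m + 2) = m^2 - 5*m - 14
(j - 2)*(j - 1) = j^2 - 3*j + 2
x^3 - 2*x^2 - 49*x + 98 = (x - 7)*(x - 2)*(x + 7)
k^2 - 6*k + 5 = (k - 5)*(k - 1)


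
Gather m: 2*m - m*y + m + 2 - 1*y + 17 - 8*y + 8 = m*(3 - y) - 9*y + 27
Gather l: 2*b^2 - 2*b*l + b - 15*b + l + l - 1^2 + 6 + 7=2*b^2 - 14*b + l*(2 - 2*b) + 12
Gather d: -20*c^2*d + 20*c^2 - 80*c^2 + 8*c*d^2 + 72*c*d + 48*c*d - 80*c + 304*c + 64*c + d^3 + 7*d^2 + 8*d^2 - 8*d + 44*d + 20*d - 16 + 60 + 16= -60*c^2 + 288*c + d^3 + d^2*(8*c + 15) + d*(-20*c^2 + 120*c + 56) + 60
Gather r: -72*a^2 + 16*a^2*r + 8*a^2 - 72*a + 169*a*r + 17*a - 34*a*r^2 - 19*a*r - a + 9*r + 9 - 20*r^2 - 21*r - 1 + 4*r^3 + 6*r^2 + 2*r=-64*a^2 - 56*a + 4*r^3 + r^2*(-34*a - 14) + r*(16*a^2 + 150*a - 10) + 8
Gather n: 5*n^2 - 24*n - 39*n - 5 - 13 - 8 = 5*n^2 - 63*n - 26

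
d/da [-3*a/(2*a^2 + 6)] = 3*(a^2 - 3)/(2*(a^2 + 3)^2)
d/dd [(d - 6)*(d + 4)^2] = (d + 4)*(3*d - 8)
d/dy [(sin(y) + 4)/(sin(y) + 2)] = -2*cos(y)/(sin(y) + 2)^2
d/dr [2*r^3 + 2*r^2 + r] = 6*r^2 + 4*r + 1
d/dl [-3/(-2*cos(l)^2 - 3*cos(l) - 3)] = 3*(4*cos(l) + 3)*sin(l)/(3*cos(l) + cos(2*l) + 4)^2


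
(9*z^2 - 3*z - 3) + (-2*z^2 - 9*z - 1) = 7*z^2 - 12*z - 4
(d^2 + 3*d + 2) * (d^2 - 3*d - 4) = d^4 - 11*d^2 - 18*d - 8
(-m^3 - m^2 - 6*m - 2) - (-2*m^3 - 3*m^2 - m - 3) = m^3 + 2*m^2 - 5*m + 1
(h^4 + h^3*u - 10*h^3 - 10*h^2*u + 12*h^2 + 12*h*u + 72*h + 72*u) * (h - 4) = h^5 + h^4*u - 14*h^4 - 14*h^3*u + 52*h^3 + 52*h^2*u + 24*h^2 + 24*h*u - 288*h - 288*u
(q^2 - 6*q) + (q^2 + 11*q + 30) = 2*q^2 + 5*q + 30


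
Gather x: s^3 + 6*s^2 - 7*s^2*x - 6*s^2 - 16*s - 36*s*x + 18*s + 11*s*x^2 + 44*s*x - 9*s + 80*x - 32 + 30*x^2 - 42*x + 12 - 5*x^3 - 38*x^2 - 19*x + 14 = s^3 - 7*s - 5*x^3 + x^2*(11*s - 8) + x*(-7*s^2 + 8*s + 19) - 6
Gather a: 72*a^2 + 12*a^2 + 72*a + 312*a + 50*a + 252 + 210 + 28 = 84*a^2 + 434*a + 490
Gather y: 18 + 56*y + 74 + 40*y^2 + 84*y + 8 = 40*y^2 + 140*y + 100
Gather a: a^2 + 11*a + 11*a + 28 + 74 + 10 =a^2 + 22*a + 112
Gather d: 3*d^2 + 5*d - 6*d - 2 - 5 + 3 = 3*d^2 - d - 4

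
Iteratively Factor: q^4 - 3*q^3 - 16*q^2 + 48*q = (q)*(q^3 - 3*q^2 - 16*q + 48) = q*(q - 3)*(q^2 - 16) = q*(q - 3)*(q + 4)*(q - 4)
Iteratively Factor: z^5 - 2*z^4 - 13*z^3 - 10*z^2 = (z)*(z^4 - 2*z^3 - 13*z^2 - 10*z) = z^2*(z^3 - 2*z^2 - 13*z - 10) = z^2*(z + 1)*(z^2 - 3*z - 10) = z^2*(z - 5)*(z + 1)*(z + 2)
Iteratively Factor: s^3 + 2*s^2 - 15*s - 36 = (s - 4)*(s^2 + 6*s + 9) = (s - 4)*(s + 3)*(s + 3)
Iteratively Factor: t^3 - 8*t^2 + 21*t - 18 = (t - 3)*(t^2 - 5*t + 6) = (t - 3)^2*(t - 2)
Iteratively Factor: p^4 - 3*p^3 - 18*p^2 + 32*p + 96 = (p + 2)*(p^3 - 5*p^2 - 8*p + 48) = (p + 2)*(p + 3)*(p^2 - 8*p + 16) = (p - 4)*(p + 2)*(p + 3)*(p - 4)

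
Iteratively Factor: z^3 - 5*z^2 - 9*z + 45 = (z + 3)*(z^2 - 8*z + 15) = (z - 3)*(z + 3)*(z - 5)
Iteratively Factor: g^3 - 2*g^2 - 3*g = (g + 1)*(g^2 - 3*g) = (g - 3)*(g + 1)*(g)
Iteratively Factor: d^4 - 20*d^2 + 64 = (d - 2)*(d^3 + 2*d^2 - 16*d - 32) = (d - 2)*(d + 2)*(d^2 - 16) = (d - 2)*(d + 2)*(d + 4)*(d - 4)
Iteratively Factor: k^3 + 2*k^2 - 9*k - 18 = (k - 3)*(k^2 + 5*k + 6) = (k - 3)*(k + 3)*(k + 2)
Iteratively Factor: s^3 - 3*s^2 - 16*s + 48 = (s - 4)*(s^2 + s - 12) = (s - 4)*(s + 4)*(s - 3)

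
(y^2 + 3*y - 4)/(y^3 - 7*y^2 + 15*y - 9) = (y + 4)/(y^2 - 6*y + 9)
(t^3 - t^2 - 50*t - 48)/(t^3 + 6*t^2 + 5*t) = (t^2 - 2*t - 48)/(t*(t + 5))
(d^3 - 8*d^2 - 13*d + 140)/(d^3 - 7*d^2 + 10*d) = (d^2 - 3*d - 28)/(d*(d - 2))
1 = 1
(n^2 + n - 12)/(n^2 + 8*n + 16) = (n - 3)/(n + 4)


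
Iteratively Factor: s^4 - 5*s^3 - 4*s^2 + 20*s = (s - 5)*(s^3 - 4*s) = s*(s - 5)*(s^2 - 4) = s*(s - 5)*(s - 2)*(s + 2)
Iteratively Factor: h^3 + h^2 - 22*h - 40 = (h + 2)*(h^2 - h - 20) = (h - 5)*(h + 2)*(h + 4)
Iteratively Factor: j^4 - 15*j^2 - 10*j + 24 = (j - 1)*(j^3 + j^2 - 14*j - 24) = (j - 1)*(j + 3)*(j^2 - 2*j - 8) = (j - 1)*(j + 2)*(j + 3)*(j - 4)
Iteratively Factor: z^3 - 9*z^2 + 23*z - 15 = (z - 3)*(z^2 - 6*z + 5) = (z - 3)*(z - 1)*(z - 5)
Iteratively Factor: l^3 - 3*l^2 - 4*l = (l - 4)*(l^2 + l) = l*(l - 4)*(l + 1)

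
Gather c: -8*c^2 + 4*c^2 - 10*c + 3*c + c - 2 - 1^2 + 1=-4*c^2 - 6*c - 2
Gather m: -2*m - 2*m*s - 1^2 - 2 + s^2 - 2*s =m*(-2*s - 2) + s^2 - 2*s - 3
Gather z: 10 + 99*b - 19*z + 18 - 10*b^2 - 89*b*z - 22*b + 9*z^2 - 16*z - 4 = -10*b^2 + 77*b + 9*z^2 + z*(-89*b - 35) + 24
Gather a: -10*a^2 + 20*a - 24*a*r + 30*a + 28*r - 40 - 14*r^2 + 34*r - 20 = -10*a^2 + a*(50 - 24*r) - 14*r^2 + 62*r - 60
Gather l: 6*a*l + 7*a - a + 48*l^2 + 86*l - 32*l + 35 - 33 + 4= 6*a + 48*l^2 + l*(6*a + 54) + 6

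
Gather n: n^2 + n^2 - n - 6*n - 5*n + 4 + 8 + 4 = 2*n^2 - 12*n + 16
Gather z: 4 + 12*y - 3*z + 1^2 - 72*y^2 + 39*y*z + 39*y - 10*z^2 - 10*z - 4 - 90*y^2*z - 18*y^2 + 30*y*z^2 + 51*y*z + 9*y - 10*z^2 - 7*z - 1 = -90*y^2 + 60*y + z^2*(30*y - 20) + z*(-90*y^2 + 90*y - 20)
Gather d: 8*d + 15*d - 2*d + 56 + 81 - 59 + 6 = 21*d + 84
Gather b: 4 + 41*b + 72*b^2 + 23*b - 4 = 72*b^2 + 64*b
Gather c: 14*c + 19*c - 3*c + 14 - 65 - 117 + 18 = 30*c - 150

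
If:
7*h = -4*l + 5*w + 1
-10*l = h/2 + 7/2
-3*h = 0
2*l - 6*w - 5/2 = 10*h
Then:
No Solution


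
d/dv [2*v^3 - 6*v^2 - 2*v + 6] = 6*v^2 - 12*v - 2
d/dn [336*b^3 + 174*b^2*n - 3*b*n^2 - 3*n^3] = 174*b^2 - 6*b*n - 9*n^2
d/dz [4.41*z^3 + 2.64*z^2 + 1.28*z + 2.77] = 13.23*z^2 + 5.28*z + 1.28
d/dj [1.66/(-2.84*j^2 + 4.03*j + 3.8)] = (9.4288*j - 6.6898)/(-2.84*j^2 + 4.03*j + 3.8)^2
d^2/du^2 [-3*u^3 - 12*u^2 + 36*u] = -18*u - 24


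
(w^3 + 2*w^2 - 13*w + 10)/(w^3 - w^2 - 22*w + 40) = (w - 1)/(w - 4)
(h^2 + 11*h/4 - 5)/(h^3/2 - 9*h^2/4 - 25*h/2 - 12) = (-4*h^2 - 11*h + 20)/(-2*h^3 + 9*h^2 + 50*h + 48)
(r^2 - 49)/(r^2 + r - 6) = (r^2 - 49)/(r^2 + r - 6)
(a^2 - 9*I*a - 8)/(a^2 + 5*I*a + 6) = (a - 8*I)/(a + 6*I)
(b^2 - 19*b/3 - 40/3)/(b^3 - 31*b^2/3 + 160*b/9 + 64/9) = 3*(3*b + 5)/(9*b^2 - 21*b - 8)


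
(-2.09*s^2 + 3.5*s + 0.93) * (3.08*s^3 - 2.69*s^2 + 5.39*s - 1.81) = -6.4372*s^5 + 16.4021*s^4 - 17.8157*s^3 + 20.1462*s^2 - 1.3223*s - 1.6833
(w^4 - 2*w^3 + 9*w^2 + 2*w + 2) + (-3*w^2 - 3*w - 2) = w^4 - 2*w^3 + 6*w^2 - w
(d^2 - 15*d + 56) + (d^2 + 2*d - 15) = 2*d^2 - 13*d + 41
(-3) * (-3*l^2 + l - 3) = 9*l^2 - 3*l + 9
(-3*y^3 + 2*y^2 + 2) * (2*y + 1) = -6*y^4 + y^3 + 2*y^2 + 4*y + 2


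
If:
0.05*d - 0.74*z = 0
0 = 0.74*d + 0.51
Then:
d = -0.69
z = -0.05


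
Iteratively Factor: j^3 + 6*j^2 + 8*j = (j + 2)*(j^2 + 4*j) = j*(j + 2)*(j + 4)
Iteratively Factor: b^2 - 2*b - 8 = (b - 4)*(b + 2)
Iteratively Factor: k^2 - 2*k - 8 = (k - 4)*(k + 2)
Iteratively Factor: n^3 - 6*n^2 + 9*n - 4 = (n - 1)*(n^2 - 5*n + 4) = (n - 1)^2*(n - 4)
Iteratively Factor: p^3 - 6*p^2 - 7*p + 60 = (p - 5)*(p^2 - p - 12) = (p - 5)*(p + 3)*(p - 4)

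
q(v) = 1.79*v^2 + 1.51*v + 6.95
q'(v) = 3.58*v + 1.51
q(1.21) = 11.40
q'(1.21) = 5.84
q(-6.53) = 73.42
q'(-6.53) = -21.87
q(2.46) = 21.50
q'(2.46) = 10.32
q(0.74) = 9.05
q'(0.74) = 4.16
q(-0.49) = 6.64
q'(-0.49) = -0.24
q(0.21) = 7.35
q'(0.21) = 2.26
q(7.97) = 132.69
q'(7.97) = 30.04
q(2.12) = 18.20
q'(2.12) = 9.10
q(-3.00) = 18.53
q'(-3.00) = -9.23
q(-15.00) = 387.05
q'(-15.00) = -52.19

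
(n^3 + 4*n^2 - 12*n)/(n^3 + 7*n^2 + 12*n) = (n^2 + 4*n - 12)/(n^2 + 7*n + 12)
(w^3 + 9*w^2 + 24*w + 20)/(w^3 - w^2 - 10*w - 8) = (w^2 + 7*w + 10)/(w^2 - 3*w - 4)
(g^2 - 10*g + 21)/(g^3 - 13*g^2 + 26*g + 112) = (g - 3)/(g^2 - 6*g - 16)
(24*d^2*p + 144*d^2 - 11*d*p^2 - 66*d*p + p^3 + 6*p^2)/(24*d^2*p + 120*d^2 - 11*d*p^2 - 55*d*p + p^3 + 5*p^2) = (p + 6)/(p + 5)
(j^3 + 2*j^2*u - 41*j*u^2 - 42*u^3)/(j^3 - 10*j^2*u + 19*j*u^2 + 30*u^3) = (-j - 7*u)/(-j + 5*u)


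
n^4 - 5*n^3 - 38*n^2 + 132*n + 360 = (n - 6)^2*(n + 2)*(n + 5)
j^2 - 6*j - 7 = (j - 7)*(j + 1)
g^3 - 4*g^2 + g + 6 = (g - 3)*(g - 2)*(g + 1)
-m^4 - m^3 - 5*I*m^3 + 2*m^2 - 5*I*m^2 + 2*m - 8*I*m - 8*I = (m + 2*I)*(m + 4*I)*(I*m + 1)*(I*m + I)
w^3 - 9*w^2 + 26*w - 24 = (w - 4)*(w - 3)*(w - 2)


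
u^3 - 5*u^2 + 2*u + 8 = (u - 4)*(u - 2)*(u + 1)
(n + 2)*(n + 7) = n^2 + 9*n + 14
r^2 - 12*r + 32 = (r - 8)*(r - 4)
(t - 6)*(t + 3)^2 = t^3 - 27*t - 54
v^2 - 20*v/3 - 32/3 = (v - 8)*(v + 4/3)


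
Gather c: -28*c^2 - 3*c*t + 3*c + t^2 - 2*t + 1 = -28*c^2 + c*(3 - 3*t) + t^2 - 2*t + 1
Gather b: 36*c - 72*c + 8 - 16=-36*c - 8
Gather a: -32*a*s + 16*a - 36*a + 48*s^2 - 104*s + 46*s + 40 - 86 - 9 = a*(-32*s - 20) + 48*s^2 - 58*s - 55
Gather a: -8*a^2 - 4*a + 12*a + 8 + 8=-8*a^2 + 8*a + 16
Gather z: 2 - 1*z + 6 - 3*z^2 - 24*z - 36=-3*z^2 - 25*z - 28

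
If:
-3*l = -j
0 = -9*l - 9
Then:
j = -3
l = -1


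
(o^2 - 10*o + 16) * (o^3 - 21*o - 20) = o^5 - 10*o^4 - 5*o^3 + 190*o^2 - 136*o - 320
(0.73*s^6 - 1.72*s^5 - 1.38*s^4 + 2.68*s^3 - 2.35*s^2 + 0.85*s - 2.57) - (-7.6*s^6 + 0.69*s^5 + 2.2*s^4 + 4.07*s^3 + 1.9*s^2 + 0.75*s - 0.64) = 8.33*s^6 - 2.41*s^5 - 3.58*s^4 - 1.39*s^3 - 4.25*s^2 + 0.1*s - 1.93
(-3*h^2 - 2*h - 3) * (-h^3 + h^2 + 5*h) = 3*h^5 - h^4 - 14*h^3 - 13*h^2 - 15*h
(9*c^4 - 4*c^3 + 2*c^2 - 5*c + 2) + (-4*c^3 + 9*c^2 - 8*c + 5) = 9*c^4 - 8*c^3 + 11*c^2 - 13*c + 7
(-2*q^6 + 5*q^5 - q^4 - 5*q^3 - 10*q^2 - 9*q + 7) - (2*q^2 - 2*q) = -2*q^6 + 5*q^5 - q^4 - 5*q^3 - 12*q^2 - 7*q + 7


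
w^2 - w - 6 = (w - 3)*(w + 2)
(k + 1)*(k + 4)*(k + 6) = k^3 + 11*k^2 + 34*k + 24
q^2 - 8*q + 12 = (q - 6)*(q - 2)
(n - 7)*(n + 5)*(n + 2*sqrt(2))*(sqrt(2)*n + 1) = sqrt(2)*n^4 - 2*sqrt(2)*n^3 + 5*n^3 - 33*sqrt(2)*n^2 - 10*n^2 - 175*n - 4*sqrt(2)*n - 70*sqrt(2)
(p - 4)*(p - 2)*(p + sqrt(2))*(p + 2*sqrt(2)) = p^4 - 6*p^3 + 3*sqrt(2)*p^3 - 18*sqrt(2)*p^2 + 12*p^2 - 24*p + 24*sqrt(2)*p + 32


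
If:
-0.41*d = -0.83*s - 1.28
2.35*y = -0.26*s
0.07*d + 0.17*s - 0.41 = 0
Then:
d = 4.37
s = 0.61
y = -0.07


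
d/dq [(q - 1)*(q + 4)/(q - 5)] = (q^2 - 10*q - 11)/(q^2 - 10*q + 25)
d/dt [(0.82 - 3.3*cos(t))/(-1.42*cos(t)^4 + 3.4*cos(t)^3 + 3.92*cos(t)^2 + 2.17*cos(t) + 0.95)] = (14.058*cos(t)^4 - 27.0976*cos(t)^3 - 4.572*cos(t)^2 + 6.4288*cos(t) + 4.9144)*sin(t)/(2.0164*cos(t)^8 - 9.656*cos(t)^7 + 0.427199999999999*cos(t)^6 + 20.4932*cos(t)^5 + 27.4244*cos(t)^4 + 23.4728*cos(t)^3 + 12.1569*cos(t)^2 + 4.123*cos(t) + 0.9025)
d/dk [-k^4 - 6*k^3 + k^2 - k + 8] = -4*k^3 - 18*k^2 + 2*k - 1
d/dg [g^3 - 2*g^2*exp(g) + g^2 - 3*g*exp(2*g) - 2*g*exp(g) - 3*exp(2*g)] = -2*g^2*exp(g) + 3*g^2 - 6*g*exp(2*g) - 6*g*exp(g) + 2*g - 9*exp(2*g) - 2*exp(g)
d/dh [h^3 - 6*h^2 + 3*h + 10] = 3*h^2 - 12*h + 3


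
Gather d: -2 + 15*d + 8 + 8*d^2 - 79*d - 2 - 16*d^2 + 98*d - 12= -8*d^2 + 34*d - 8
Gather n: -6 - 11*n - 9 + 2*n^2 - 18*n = 2*n^2 - 29*n - 15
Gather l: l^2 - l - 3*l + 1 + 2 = l^2 - 4*l + 3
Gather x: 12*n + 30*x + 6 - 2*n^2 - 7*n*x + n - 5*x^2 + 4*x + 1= -2*n^2 + 13*n - 5*x^2 + x*(34 - 7*n) + 7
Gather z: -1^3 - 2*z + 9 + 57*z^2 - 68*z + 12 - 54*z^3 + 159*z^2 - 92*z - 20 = -54*z^3 + 216*z^2 - 162*z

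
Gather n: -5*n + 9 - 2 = 7 - 5*n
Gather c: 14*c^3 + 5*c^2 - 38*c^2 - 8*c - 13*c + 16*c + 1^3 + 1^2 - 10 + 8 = 14*c^3 - 33*c^2 - 5*c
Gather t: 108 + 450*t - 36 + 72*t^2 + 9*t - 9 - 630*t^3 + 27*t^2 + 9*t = -630*t^3 + 99*t^2 + 468*t + 63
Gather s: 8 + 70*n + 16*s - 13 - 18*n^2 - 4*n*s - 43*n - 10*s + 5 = -18*n^2 + 27*n + s*(6 - 4*n)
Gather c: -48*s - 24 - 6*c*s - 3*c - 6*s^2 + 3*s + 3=c*(-6*s - 3) - 6*s^2 - 45*s - 21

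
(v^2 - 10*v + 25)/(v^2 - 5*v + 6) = (v^2 - 10*v + 25)/(v^2 - 5*v + 6)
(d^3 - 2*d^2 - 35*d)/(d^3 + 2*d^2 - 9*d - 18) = d*(d^2 - 2*d - 35)/(d^3 + 2*d^2 - 9*d - 18)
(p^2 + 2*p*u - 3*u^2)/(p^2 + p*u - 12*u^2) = (p^2 + 2*p*u - 3*u^2)/(p^2 + p*u - 12*u^2)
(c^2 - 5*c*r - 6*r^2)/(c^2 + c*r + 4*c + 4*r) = (c - 6*r)/(c + 4)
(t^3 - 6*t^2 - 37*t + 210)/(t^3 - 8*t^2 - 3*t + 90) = (t^2 - t - 42)/(t^2 - 3*t - 18)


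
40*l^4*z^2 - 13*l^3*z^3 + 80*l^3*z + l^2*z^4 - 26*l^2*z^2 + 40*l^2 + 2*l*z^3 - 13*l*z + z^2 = (-8*l + z)*(-5*l + z)*(l*z + 1)^2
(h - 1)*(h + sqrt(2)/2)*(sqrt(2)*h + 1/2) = sqrt(2)*h^3 - sqrt(2)*h^2 + 3*h^2/2 - 3*h/2 + sqrt(2)*h/4 - sqrt(2)/4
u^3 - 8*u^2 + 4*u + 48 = (u - 6)*(u - 4)*(u + 2)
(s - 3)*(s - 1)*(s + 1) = s^3 - 3*s^2 - s + 3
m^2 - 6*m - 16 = (m - 8)*(m + 2)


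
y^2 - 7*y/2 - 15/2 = (y - 5)*(y + 3/2)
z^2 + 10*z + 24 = (z + 4)*(z + 6)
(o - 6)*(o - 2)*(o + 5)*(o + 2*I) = o^4 - 3*o^3 + 2*I*o^3 - 28*o^2 - 6*I*o^2 + 60*o - 56*I*o + 120*I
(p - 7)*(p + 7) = p^2 - 49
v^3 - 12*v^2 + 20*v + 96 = (v - 8)*(v - 6)*(v + 2)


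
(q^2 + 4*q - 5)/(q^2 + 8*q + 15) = (q - 1)/(q + 3)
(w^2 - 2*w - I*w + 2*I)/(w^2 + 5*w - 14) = (w - I)/(w + 7)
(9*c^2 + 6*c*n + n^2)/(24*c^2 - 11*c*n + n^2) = (9*c^2 + 6*c*n + n^2)/(24*c^2 - 11*c*n + n^2)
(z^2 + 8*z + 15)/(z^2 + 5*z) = (z + 3)/z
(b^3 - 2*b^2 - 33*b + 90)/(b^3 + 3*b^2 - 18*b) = (b - 5)/b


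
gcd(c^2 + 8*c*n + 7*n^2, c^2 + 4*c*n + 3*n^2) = c + n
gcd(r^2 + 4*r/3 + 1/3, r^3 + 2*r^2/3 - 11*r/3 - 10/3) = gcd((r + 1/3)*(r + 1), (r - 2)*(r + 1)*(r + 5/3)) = r + 1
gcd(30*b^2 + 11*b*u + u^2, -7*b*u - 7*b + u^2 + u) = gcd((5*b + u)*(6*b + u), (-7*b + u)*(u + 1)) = 1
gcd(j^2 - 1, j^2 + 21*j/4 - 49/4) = 1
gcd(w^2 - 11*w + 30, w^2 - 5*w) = w - 5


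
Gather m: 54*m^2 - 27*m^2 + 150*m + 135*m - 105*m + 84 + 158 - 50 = 27*m^2 + 180*m + 192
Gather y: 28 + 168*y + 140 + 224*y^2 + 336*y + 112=224*y^2 + 504*y + 280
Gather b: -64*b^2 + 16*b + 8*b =-64*b^2 + 24*b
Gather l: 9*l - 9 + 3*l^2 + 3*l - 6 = 3*l^2 + 12*l - 15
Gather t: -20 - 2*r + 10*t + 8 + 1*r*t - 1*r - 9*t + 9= -3*r + t*(r + 1) - 3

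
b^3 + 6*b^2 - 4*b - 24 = (b - 2)*(b + 2)*(b + 6)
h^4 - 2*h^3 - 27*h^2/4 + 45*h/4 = h*(h - 3)*(h - 3/2)*(h + 5/2)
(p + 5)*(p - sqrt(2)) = p^2 - sqrt(2)*p + 5*p - 5*sqrt(2)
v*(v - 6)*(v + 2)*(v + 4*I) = v^4 - 4*v^3 + 4*I*v^3 - 12*v^2 - 16*I*v^2 - 48*I*v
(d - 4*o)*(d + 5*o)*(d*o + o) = d^3*o + d^2*o^2 + d^2*o - 20*d*o^3 + d*o^2 - 20*o^3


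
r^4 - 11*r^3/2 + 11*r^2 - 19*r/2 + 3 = (r - 2)*(r - 3/2)*(r - 1)^2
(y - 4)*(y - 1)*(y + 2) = y^3 - 3*y^2 - 6*y + 8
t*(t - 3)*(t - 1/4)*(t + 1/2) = t^4 - 11*t^3/4 - 7*t^2/8 + 3*t/8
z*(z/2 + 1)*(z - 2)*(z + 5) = z^4/2 + 5*z^3/2 - 2*z^2 - 10*z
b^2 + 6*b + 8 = (b + 2)*(b + 4)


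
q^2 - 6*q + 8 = (q - 4)*(q - 2)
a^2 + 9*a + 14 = (a + 2)*(a + 7)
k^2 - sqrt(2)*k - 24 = (k - 4*sqrt(2))*(k + 3*sqrt(2))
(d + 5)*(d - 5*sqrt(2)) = d^2 - 5*sqrt(2)*d + 5*d - 25*sqrt(2)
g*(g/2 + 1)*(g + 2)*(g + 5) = g^4/2 + 9*g^3/2 + 12*g^2 + 10*g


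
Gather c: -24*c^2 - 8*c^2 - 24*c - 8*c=-32*c^2 - 32*c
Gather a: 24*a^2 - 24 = 24*a^2 - 24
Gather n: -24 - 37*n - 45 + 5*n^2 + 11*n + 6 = 5*n^2 - 26*n - 63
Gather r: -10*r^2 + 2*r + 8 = -10*r^2 + 2*r + 8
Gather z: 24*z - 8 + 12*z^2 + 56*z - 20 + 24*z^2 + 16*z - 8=36*z^2 + 96*z - 36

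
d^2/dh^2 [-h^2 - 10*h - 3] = -2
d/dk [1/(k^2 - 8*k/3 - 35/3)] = 6*(4 - 3*k)/(-3*k^2 + 8*k + 35)^2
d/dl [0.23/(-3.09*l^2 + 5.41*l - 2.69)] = (1.4214*l - 1.2443)/(3.09*l^2 - 5.41*l + 2.69)^2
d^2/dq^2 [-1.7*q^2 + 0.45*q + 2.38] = -3.40000000000000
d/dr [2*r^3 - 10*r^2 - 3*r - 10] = 6*r^2 - 20*r - 3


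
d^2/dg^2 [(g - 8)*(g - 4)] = 2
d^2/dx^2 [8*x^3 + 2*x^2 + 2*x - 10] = 48*x + 4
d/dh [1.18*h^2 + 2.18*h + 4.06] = 2.36*h + 2.18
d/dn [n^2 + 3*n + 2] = 2*n + 3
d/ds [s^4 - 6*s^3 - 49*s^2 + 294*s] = 4*s^3 - 18*s^2 - 98*s + 294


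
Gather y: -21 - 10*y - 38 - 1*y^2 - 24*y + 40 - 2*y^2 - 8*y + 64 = -3*y^2 - 42*y + 45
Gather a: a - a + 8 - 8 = 0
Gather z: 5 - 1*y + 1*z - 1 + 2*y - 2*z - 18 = y - z - 14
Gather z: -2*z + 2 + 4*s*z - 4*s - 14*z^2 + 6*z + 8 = -4*s - 14*z^2 + z*(4*s + 4) + 10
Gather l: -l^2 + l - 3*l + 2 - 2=-l^2 - 2*l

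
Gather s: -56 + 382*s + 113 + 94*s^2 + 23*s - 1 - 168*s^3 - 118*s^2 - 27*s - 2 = -168*s^3 - 24*s^2 + 378*s + 54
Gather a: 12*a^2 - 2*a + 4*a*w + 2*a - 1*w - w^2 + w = 12*a^2 + 4*a*w - w^2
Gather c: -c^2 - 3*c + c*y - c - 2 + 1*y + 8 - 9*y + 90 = -c^2 + c*(y - 4) - 8*y + 96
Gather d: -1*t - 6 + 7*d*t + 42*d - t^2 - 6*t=d*(7*t + 42) - t^2 - 7*t - 6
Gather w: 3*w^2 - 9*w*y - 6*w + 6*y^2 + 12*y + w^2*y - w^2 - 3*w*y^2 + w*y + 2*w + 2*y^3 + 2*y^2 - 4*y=w^2*(y + 2) + w*(-3*y^2 - 8*y - 4) + 2*y^3 + 8*y^2 + 8*y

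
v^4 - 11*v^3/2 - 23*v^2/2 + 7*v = v*(v - 7)*(v - 1/2)*(v + 2)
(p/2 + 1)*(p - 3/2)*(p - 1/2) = p^3/2 - 13*p/8 + 3/4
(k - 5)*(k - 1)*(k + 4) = k^3 - 2*k^2 - 19*k + 20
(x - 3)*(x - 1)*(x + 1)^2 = x^4 - 2*x^3 - 4*x^2 + 2*x + 3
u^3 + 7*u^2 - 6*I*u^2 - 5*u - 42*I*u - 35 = (u + 7)*(u - 5*I)*(u - I)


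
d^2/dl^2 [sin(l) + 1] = -sin(l)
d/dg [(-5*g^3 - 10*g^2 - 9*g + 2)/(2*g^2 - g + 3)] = (-10*g^4 + 10*g^3 - 17*g^2 - 68*g - 25)/(4*g^4 - 4*g^3 + 13*g^2 - 6*g + 9)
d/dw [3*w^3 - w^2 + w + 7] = 9*w^2 - 2*w + 1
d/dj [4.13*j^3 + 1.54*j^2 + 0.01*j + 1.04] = 12.39*j^2 + 3.08*j + 0.01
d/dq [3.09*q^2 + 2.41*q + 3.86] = 6.18*q + 2.41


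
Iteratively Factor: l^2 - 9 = (l + 3)*(l - 3)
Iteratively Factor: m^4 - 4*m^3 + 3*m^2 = (m)*(m^3 - 4*m^2 + 3*m) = m^2*(m^2 - 4*m + 3) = m^2*(m - 1)*(m - 3)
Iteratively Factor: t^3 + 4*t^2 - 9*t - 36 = (t + 3)*(t^2 + t - 12) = (t + 3)*(t + 4)*(t - 3)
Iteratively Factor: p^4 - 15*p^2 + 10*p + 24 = (p + 4)*(p^3 - 4*p^2 + p + 6) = (p - 2)*(p + 4)*(p^2 - 2*p - 3) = (p - 2)*(p + 1)*(p + 4)*(p - 3)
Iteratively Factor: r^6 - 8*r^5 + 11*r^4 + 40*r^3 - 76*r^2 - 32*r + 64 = (r - 1)*(r^5 - 7*r^4 + 4*r^3 + 44*r^2 - 32*r - 64) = (r - 4)*(r - 1)*(r^4 - 3*r^3 - 8*r^2 + 12*r + 16) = (r - 4)*(r - 2)*(r - 1)*(r^3 - r^2 - 10*r - 8) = (r - 4)*(r - 2)*(r - 1)*(r + 1)*(r^2 - 2*r - 8) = (r - 4)*(r - 2)*(r - 1)*(r + 1)*(r + 2)*(r - 4)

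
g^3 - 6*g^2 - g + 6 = (g - 6)*(g - 1)*(g + 1)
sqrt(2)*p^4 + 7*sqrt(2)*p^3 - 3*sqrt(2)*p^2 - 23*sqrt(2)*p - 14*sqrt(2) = (p - 2)*(p + 1)*(p + 7)*(sqrt(2)*p + sqrt(2))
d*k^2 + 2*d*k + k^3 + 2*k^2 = k*(d + k)*(k + 2)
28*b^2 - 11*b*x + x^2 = (-7*b + x)*(-4*b + x)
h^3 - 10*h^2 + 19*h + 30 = (h - 6)*(h - 5)*(h + 1)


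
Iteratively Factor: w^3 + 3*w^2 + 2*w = (w + 2)*(w^2 + w) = w*(w + 2)*(w + 1)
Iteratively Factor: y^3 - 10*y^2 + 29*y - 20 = (y - 5)*(y^2 - 5*y + 4) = (y - 5)*(y - 1)*(y - 4)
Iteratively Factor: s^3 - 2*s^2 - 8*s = (s + 2)*(s^2 - 4*s) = (s - 4)*(s + 2)*(s)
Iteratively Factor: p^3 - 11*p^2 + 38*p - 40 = (p - 5)*(p^2 - 6*p + 8) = (p - 5)*(p - 4)*(p - 2)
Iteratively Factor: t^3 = (t)*(t^2) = t^2*(t)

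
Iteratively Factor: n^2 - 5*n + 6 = (n - 2)*(n - 3)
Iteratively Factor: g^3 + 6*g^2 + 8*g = (g + 2)*(g^2 + 4*g) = g*(g + 2)*(g + 4)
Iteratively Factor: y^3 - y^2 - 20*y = (y - 5)*(y^2 + 4*y) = (y - 5)*(y + 4)*(y)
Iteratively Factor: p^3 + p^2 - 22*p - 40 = (p + 4)*(p^2 - 3*p - 10) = (p + 2)*(p + 4)*(p - 5)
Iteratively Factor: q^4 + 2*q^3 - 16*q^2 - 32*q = (q + 4)*(q^3 - 2*q^2 - 8*q) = (q + 2)*(q + 4)*(q^2 - 4*q) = (q - 4)*(q + 2)*(q + 4)*(q)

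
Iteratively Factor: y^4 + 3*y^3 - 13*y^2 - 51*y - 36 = (y + 1)*(y^3 + 2*y^2 - 15*y - 36) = (y + 1)*(y + 3)*(y^2 - y - 12) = (y + 1)*(y + 3)^2*(y - 4)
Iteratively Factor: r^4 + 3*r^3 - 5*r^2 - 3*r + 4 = (r - 1)*(r^3 + 4*r^2 - r - 4) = (r - 1)^2*(r^2 + 5*r + 4) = (r - 1)^2*(r + 1)*(r + 4)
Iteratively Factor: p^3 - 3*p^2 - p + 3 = (p - 1)*(p^2 - 2*p - 3) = (p - 3)*(p - 1)*(p + 1)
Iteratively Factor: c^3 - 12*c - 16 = (c - 4)*(c^2 + 4*c + 4) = (c - 4)*(c + 2)*(c + 2)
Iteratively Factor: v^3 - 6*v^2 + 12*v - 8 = (v - 2)*(v^2 - 4*v + 4) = (v - 2)^2*(v - 2)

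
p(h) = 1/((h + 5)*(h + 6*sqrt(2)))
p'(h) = -1/((h + 5)*(h + 6*sqrt(2))^2) - 1/((h + 5)^2*(h + 6*sqrt(2))) = -(2*h + 5 + 6*sqrt(2))/((h + 5)^2*(h + 6*sqrt(2))^2)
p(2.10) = 0.01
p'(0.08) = -0.00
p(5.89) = 0.01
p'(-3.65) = -0.15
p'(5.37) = 0.00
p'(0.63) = -0.00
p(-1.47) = 0.04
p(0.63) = 0.02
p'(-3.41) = -0.10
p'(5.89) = 0.00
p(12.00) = 0.00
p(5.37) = 0.01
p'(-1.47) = -0.02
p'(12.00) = 0.00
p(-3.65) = 0.15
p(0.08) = 0.02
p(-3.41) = 0.12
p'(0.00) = -0.00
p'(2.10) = 0.00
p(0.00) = 0.02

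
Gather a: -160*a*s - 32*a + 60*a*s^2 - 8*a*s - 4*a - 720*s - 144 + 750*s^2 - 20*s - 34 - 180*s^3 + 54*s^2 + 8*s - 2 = a*(60*s^2 - 168*s - 36) - 180*s^3 + 804*s^2 - 732*s - 180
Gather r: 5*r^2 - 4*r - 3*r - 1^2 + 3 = 5*r^2 - 7*r + 2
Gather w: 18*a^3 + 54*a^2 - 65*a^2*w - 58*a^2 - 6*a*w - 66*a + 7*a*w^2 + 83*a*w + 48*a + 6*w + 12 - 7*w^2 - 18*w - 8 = 18*a^3 - 4*a^2 - 18*a + w^2*(7*a - 7) + w*(-65*a^2 + 77*a - 12) + 4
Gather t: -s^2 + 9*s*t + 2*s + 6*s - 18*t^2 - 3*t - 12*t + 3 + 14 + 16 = -s^2 + 8*s - 18*t^2 + t*(9*s - 15) + 33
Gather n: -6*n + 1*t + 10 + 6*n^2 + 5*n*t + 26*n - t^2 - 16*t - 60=6*n^2 + n*(5*t + 20) - t^2 - 15*t - 50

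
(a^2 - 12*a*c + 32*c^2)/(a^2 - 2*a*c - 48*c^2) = (a - 4*c)/(a + 6*c)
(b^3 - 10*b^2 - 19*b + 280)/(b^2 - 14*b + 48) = (b^2 - 2*b - 35)/(b - 6)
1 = 1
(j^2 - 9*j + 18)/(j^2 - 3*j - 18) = (j - 3)/(j + 3)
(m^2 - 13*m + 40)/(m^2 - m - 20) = (m - 8)/(m + 4)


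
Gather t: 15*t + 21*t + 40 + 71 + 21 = 36*t + 132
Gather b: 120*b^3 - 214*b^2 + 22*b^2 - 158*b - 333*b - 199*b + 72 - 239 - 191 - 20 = 120*b^3 - 192*b^2 - 690*b - 378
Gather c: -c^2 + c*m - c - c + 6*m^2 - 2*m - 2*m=-c^2 + c*(m - 2) + 6*m^2 - 4*m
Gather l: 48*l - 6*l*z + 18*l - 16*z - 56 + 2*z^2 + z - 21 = l*(66 - 6*z) + 2*z^2 - 15*z - 77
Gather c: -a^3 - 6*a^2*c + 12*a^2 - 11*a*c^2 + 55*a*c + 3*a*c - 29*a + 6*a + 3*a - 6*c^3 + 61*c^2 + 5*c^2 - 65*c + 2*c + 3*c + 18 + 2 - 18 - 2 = -a^3 + 12*a^2 - 20*a - 6*c^3 + c^2*(66 - 11*a) + c*(-6*a^2 + 58*a - 60)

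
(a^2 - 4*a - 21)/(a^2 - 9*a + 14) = (a + 3)/(a - 2)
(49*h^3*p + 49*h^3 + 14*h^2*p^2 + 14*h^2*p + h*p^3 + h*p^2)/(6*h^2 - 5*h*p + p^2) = h*(49*h^2*p + 49*h^2 + 14*h*p^2 + 14*h*p + p^3 + p^2)/(6*h^2 - 5*h*p + p^2)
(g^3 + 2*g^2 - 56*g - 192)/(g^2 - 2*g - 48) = g + 4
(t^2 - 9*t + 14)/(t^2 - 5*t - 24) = (-t^2 + 9*t - 14)/(-t^2 + 5*t + 24)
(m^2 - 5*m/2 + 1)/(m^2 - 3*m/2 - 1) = (2*m - 1)/(2*m + 1)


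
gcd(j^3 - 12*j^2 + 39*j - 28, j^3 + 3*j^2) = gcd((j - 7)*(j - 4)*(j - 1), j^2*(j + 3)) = 1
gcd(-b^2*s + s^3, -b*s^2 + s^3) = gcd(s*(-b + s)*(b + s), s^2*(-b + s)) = -b*s + s^2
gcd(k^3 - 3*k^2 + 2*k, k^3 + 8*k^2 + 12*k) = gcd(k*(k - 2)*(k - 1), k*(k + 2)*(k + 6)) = k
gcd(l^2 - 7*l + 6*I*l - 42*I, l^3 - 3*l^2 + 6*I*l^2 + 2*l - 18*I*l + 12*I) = l + 6*I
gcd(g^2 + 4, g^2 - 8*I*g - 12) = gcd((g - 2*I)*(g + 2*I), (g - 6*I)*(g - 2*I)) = g - 2*I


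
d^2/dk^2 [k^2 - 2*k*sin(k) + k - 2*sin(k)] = 2*k*sin(k) + 2*sin(k) - 4*cos(k) + 2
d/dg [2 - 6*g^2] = -12*g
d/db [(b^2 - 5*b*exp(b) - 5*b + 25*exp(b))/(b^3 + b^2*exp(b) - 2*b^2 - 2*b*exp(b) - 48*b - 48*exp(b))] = ((b^2 - 5*b*exp(b) - 5*b + 25*exp(b))*(-b^2*exp(b) - 3*b^2 + 4*b + 50*exp(b) + 48) + (5*b*exp(b) - 2*b - 20*exp(b) + 5)*(-b^3 - b^2*exp(b) + 2*b^2 + 2*b*exp(b) + 48*b + 48*exp(b)))/(-b^3 - b^2*exp(b) + 2*b^2 + 2*b*exp(b) + 48*b + 48*exp(b))^2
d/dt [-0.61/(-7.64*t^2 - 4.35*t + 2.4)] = (-9.3208*t - 2.6535)/(7.64*t^2 + 4.35*t - 2.4)^2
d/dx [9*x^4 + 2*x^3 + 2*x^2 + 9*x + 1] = 36*x^3 + 6*x^2 + 4*x + 9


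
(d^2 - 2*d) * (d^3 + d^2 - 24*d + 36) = d^5 - d^4 - 26*d^3 + 84*d^2 - 72*d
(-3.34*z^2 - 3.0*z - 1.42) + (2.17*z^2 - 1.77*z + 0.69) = -1.17*z^2 - 4.77*z - 0.73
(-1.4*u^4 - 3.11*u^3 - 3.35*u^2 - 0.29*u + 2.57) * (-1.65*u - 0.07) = 2.31*u^5 + 5.2295*u^4 + 5.7452*u^3 + 0.713*u^2 - 4.2202*u - 0.1799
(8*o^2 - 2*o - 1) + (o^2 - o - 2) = 9*o^2 - 3*o - 3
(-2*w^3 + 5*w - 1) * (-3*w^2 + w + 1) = 6*w^5 - 2*w^4 - 17*w^3 + 8*w^2 + 4*w - 1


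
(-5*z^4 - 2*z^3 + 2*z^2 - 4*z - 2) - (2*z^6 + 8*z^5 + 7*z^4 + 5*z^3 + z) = -2*z^6 - 8*z^5 - 12*z^4 - 7*z^3 + 2*z^2 - 5*z - 2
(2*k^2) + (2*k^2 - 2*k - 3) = 4*k^2 - 2*k - 3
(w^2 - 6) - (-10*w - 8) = w^2 + 10*w + 2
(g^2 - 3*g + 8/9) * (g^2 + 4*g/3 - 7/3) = g^4 - 5*g^3/3 - 49*g^2/9 + 221*g/27 - 56/27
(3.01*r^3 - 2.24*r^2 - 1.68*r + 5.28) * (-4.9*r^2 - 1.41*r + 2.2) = -14.749*r^5 + 6.7319*r^4 + 18.0124*r^3 - 28.4312*r^2 - 11.1408*r + 11.616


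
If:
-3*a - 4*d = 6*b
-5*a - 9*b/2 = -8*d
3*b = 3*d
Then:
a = 0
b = 0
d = 0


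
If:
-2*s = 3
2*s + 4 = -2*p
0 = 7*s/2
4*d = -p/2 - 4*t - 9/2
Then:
No Solution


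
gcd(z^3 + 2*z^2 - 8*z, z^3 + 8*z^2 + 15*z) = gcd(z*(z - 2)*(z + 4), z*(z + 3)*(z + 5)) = z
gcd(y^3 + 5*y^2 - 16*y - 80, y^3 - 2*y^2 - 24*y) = y + 4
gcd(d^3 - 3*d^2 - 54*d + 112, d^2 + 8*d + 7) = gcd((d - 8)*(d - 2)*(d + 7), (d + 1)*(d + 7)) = d + 7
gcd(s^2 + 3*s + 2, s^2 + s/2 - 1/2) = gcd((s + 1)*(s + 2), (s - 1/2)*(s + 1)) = s + 1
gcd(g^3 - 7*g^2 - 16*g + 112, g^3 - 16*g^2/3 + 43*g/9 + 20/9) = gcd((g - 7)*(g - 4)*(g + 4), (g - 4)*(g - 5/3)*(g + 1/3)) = g - 4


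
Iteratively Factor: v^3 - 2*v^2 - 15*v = (v + 3)*(v^2 - 5*v) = v*(v + 3)*(v - 5)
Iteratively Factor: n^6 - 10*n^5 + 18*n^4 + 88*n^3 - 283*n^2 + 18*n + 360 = (n - 4)*(n^5 - 6*n^4 - 6*n^3 + 64*n^2 - 27*n - 90) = (n - 5)*(n - 4)*(n^4 - n^3 - 11*n^2 + 9*n + 18) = (n - 5)*(n - 4)*(n + 3)*(n^3 - 4*n^2 + n + 6) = (n - 5)*(n - 4)*(n - 3)*(n + 3)*(n^2 - n - 2) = (n - 5)*(n - 4)*(n - 3)*(n + 1)*(n + 3)*(n - 2)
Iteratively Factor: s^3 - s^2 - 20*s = (s - 5)*(s^2 + 4*s) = s*(s - 5)*(s + 4)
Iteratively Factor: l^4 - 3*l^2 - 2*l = (l + 1)*(l^3 - l^2 - 2*l) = l*(l + 1)*(l^2 - l - 2) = l*(l - 2)*(l + 1)*(l + 1)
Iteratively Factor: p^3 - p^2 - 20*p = (p + 4)*(p^2 - 5*p) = (p - 5)*(p + 4)*(p)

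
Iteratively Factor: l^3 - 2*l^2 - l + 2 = (l - 2)*(l^2 - 1) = (l - 2)*(l + 1)*(l - 1)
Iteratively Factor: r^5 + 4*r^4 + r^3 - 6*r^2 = (r + 2)*(r^4 + 2*r^3 - 3*r^2) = r*(r + 2)*(r^3 + 2*r^2 - 3*r) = r*(r - 1)*(r + 2)*(r^2 + 3*r) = r*(r - 1)*(r + 2)*(r + 3)*(r)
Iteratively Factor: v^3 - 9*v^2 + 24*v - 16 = (v - 1)*(v^2 - 8*v + 16) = (v - 4)*(v - 1)*(v - 4)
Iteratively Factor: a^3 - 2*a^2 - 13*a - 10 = (a - 5)*(a^2 + 3*a + 2) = (a - 5)*(a + 1)*(a + 2)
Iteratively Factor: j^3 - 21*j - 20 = (j - 5)*(j^2 + 5*j + 4) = (j - 5)*(j + 4)*(j + 1)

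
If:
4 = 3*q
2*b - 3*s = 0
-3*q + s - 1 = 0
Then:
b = 15/2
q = 4/3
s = 5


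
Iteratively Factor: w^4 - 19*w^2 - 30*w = (w + 2)*(w^3 - 2*w^2 - 15*w) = w*(w + 2)*(w^2 - 2*w - 15) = w*(w - 5)*(w + 2)*(w + 3)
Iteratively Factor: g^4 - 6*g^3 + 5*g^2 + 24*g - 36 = (g - 2)*(g^3 - 4*g^2 - 3*g + 18) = (g - 2)*(g + 2)*(g^2 - 6*g + 9) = (g - 3)*(g - 2)*(g + 2)*(g - 3)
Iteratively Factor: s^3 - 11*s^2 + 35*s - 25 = (s - 5)*(s^2 - 6*s + 5) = (s - 5)^2*(s - 1)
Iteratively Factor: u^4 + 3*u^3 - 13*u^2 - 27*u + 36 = (u + 4)*(u^3 - u^2 - 9*u + 9) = (u - 3)*(u + 4)*(u^2 + 2*u - 3) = (u - 3)*(u + 3)*(u + 4)*(u - 1)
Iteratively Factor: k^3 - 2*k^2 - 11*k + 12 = (k - 4)*(k^2 + 2*k - 3) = (k - 4)*(k - 1)*(k + 3)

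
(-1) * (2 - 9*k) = 9*k - 2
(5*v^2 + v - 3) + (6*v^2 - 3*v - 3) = 11*v^2 - 2*v - 6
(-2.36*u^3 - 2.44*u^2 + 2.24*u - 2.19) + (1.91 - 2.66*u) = -2.36*u^3 - 2.44*u^2 - 0.42*u - 0.28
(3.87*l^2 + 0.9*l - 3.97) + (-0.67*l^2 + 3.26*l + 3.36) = 3.2*l^2 + 4.16*l - 0.61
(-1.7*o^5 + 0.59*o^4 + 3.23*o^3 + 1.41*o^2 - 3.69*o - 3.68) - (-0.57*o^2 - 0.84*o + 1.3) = -1.7*o^5 + 0.59*o^4 + 3.23*o^3 + 1.98*o^2 - 2.85*o - 4.98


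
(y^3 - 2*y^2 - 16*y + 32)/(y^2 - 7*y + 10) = (y^2 - 16)/(y - 5)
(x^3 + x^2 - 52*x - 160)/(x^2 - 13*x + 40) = (x^2 + 9*x + 20)/(x - 5)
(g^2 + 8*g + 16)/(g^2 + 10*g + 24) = (g + 4)/(g + 6)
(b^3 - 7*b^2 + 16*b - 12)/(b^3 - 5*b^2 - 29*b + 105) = (b^2 - 4*b + 4)/(b^2 - 2*b - 35)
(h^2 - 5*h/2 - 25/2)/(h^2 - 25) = (h + 5/2)/(h + 5)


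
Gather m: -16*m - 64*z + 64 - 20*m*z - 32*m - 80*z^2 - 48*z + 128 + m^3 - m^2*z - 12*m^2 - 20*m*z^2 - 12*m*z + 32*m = m^3 + m^2*(-z - 12) + m*(-20*z^2 - 32*z - 16) - 80*z^2 - 112*z + 192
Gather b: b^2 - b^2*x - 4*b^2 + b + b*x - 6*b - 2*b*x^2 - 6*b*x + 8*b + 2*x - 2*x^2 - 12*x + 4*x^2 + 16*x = b^2*(-x - 3) + b*(-2*x^2 - 5*x + 3) + 2*x^2 + 6*x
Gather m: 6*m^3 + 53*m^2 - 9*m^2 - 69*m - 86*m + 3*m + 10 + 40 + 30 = 6*m^3 + 44*m^2 - 152*m + 80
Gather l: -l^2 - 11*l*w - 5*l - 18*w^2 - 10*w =-l^2 + l*(-11*w - 5) - 18*w^2 - 10*w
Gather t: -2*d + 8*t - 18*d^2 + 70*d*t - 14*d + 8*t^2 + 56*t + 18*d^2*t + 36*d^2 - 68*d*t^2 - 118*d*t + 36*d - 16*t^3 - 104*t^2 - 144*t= 18*d^2 + 20*d - 16*t^3 + t^2*(-68*d - 96) + t*(18*d^2 - 48*d - 80)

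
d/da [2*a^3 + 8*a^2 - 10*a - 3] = 6*a^2 + 16*a - 10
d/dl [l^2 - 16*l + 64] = 2*l - 16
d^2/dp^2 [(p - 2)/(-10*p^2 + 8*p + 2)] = (4*(p - 2)*(5*p - 2)^2 + (15*p - 14)*(-5*p^2 + 4*p + 1))/(-5*p^2 + 4*p + 1)^3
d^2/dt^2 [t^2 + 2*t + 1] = 2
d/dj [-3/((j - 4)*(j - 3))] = 3*(2*j - 7)/((j - 4)^2*(j - 3)^2)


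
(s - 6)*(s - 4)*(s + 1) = s^3 - 9*s^2 + 14*s + 24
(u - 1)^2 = u^2 - 2*u + 1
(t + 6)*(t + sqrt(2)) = t^2 + sqrt(2)*t + 6*t + 6*sqrt(2)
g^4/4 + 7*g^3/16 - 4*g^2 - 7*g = g*(g/4 + 1)*(g - 4)*(g + 7/4)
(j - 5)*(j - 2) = j^2 - 7*j + 10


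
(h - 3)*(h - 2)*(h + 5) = h^3 - 19*h + 30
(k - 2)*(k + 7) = k^2 + 5*k - 14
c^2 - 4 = (c - 2)*(c + 2)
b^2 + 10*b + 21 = (b + 3)*(b + 7)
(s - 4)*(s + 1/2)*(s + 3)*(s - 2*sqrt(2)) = s^4 - 2*sqrt(2)*s^3 - s^3/2 - 25*s^2/2 + sqrt(2)*s^2 - 6*s + 25*sqrt(2)*s + 12*sqrt(2)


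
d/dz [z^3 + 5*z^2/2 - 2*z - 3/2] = 3*z^2 + 5*z - 2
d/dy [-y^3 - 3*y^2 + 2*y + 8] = -3*y^2 - 6*y + 2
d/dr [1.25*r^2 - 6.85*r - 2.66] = 2.5*r - 6.85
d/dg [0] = 0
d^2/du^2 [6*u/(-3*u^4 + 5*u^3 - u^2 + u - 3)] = 12*(-u*(12*u^3 - 15*u^2 + 2*u - 1)^2 + (12*u^3 - 15*u^2 + u*(18*u^2 - 15*u + 1) + 2*u - 1)*(3*u^4 - 5*u^3 + u^2 - u + 3))/(3*u^4 - 5*u^3 + u^2 - u + 3)^3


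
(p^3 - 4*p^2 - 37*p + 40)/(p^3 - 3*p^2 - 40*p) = (p - 1)/p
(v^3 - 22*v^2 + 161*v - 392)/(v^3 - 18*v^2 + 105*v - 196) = (v - 8)/(v - 4)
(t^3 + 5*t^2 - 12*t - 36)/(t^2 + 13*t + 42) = (t^2 - t - 6)/(t + 7)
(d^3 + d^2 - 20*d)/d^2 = d + 1 - 20/d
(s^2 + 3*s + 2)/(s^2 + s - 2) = (s + 1)/(s - 1)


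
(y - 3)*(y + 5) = y^2 + 2*y - 15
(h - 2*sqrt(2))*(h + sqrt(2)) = h^2 - sqrt(2)*h - 4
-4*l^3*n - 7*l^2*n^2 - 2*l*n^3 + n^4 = n*(-4*l + n)*(l + n)^2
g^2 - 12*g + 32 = (g - 8)*(g - 4)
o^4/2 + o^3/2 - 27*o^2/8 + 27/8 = (o/2 + 1/2)*(o - 3/2)^2*(o + 3)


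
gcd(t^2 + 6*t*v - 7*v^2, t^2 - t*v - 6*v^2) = 1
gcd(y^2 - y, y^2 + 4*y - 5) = y - 1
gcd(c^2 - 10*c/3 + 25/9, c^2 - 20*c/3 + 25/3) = c - 5/3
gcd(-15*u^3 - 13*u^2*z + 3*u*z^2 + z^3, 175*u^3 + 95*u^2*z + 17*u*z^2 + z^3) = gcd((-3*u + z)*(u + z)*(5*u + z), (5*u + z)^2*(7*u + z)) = 5*u + z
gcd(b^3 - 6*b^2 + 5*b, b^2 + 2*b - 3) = b - 1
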